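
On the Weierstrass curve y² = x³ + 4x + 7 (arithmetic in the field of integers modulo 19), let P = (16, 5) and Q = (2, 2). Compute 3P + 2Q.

(2, 2)

First 3P:
Repeated addition: build up to 3P.
2P: tangent at (16, 5): λ = (3·16² + 4)/(2·5) ≡ 12/10. 10⁻¹ ≡ 2 (mod 19), so λ ≡ 12·2 ≡ 5.
  x = λ² - 16 - 16 = 25 - 32 ≡ 12; y = λ·(16 - 12) - 5 ≡ 15. → (12, 15)
3P: (12, 15) + (16, 5). λ = (5 - 15)/(16 - 12) ≡ 9/4 mod 19. 4⁻¹ ≡ 5 (mod 19), so λ ≡ 7.
  x = λ² - 12 - 16 = 49 - 28 ≡ 2; y = λ·(12 - 2) - 15 ≡ 17. → (2, 17)
3P = (2, 17).
Next 2Q:
Repeated addition: build up to 2Q.
2Q: tangent at (2, 2): λ = (3·2² + 4)/(2·2) ≡ 16/4. 4⁻¹ ≡ 5 (mod 19), so λ ≡ 16·5 ≡ 4.
  x = λ² - 2 - 2 = 16 - 4 ≡ 12; y = λ·(2 - 12) - 2 ≡ 15. → (12, 15)
2Q = (12, 15).
Finally 3P + 2Q:
(2, 17) + (12, 15). λ = (15 - 17)/(12 - 2) ≡ 17/10 mod 19. 10⁻¹ ≡ 2 (mod 19), so λ ≡ 15.
  x = λ² - 2 - 12 = 225 - 14 ≡ 2; y = λ·(2 - 2) - 17 ≡ 2. → (2, 2)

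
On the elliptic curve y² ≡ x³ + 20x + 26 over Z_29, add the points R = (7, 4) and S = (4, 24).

(27, 23)

(7, 4) + (4, 24). λ = (24 - 4)/(4 - 7) ≡ 20/26 mod 29. 26⁻¹ ≡ 19 (mod 29), so λ ≡ 3.
  x = λ² - 7 - 4 = 9 - 11 ≡ 27; y = λ·(7 - 27) - 4 ≡ 23. → (27, 23)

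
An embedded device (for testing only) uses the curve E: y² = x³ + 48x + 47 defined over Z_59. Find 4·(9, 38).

(53, 29)

Write G = (9, 38).
Repeated addition: build up to 4G.
2G: tangent at (9, 38): λ = (3·9² + 48)/(2·38) ≡ 55/17. 17⁻¹ ≡ 7 (mod 59), so λ ≡ 55·7 ≡ 31.
  x = λ² - 9 - 9 = 961 - 18 ≡ 58; y = λ·(9 - 58) - 38 ≡ 36. → (58, 36)
3G: (58, 36) + (9, 38). λ = (38 - 36)/(9 - 58) ≡ 2/10 mod 59. 10⁻¹ ≡ 6 (mod 59), so λ ≡ 12.
  x = λ² - 58 - 9 = 144 - 67 ≡ 18; y = λ·(58 - 18) - 36 ≡ 31. → (18, 31)
4G: (18, 31) + (9, 38). λ = (38 - 31)/(9 - 18) ≡ 7/50 mod 59. 50⁻¹ ≡ 13 (mod 59) since 50·13 = 650 ≡ 1, so λ ≡ 32.
  x = λ² - 18 - 9 = 1024 - 27 ≡ 53; y = λ·(18 - 53) - 31 ≡ 29. → (53, 29)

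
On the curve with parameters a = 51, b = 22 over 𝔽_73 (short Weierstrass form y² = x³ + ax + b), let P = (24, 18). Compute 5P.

(57, 72)

Double-and-add on 5 = (101)₂. Start with P = (24, 18) for the leading 1-bit.
double: tangent at (24, 18): λ = (3·24² + 51)/(2·18) ≡ 27/36. 36⁻¹ ≡ 71 (mod 73), so λ ≡ 27·71 ≡ 19.
  x = λ² - 24 - 24 = 361 - 48 ≡ 21; y = λ·(24 - 21) - 18 ≡ 39. → (21, 39)
double: tangent at (21, 39): λ = (3·21² + 51)/(2·39) ≡ 60/5. 5⁻¹ ≡ 44 (mod 73) since 5·44 = 220 ≡ 1, so λ ≡ 60·44 ≡ 12.
  x = λ² - 21 - 21 = 144 - 42 ≡ 29; y = λ·(21 - 29) - 39 ≡ 11. → (29, 11)
add P: (29, 11) + (24, 18). λ = (18 - 11)/(24 - 29) ≡ 7/68 mod 73. 68⁻¹ ≡ 29 (mod 73), so λ ≡ 57.
  x = λ² - 29 - 24 = 3249 - 53 ≡ 57; y = λ·(29 - 57) - 11 ≡ 72. → (57, 72)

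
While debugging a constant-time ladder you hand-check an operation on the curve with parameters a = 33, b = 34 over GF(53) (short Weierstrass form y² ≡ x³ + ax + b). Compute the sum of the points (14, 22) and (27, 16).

(5, 35)

(14, 22) + (27, 16). λ = (16 - 22)/(27 - 14) ≡ 47/13 mod 53. 13⁻¹ ≡ 49 (mod 53), so λ ≡ 24.
  x = λ² - 14 - 27 = 576 - 41 ≡ 5; y = λ·(14 - 5) - 22 ≡ 35. → (5, 35)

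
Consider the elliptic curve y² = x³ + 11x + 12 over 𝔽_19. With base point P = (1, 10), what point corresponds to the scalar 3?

(2, 17)

Repeated addition: build up to 3P.
2P: tangent at (1, 10): λ = (3·1² + 11)/(2·10) ≡ 14/1. 1⁻¹ ≡ 1 (mod 19), so λ ≡ 14·1 ≡ 14.
  x = λ² - 1 - 1 = 196 - 2 ≡ 4; y = λ·(1 - 4) - 10 ≡ 5. → (4, 5)
3P: (4, 5) + (1, 10). λ = (10 - 5)/(1 - 4) ≡ 5/16 mod 19. 16⁻¹ ≡ 6 (mod 19) since 16·6 = 96 ≡ 1, so λ ≡ 11.
  x = λ² - 4 - 1 = 121 - 5 ≡ 2; y = λ·(4 - 2) - 5 ≡ 17. → (2, 17)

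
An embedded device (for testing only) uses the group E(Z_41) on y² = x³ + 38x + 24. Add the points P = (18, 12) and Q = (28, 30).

(18, 12) + (28, 30). λ = (30 - 12)/(28 - 18) ≡ 18/10 mod 41. 10⁻¹ ≡ 37 (mod 41) since 10·37 = 370 ≡ 1, so λ ≡ 10.
  x = λ² - 18 - 28 = 100 - 46 ≡ 13; y = λ·(18 - 13) - 12 ≡ 38. → (13, 38)

(13, 38)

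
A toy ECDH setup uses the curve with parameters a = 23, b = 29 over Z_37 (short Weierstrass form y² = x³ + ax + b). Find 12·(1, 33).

Write P = (1, 33).
Repeated addition: build up to 12P.
2P: tangent at (1, 33): λ = (3·1² + 23)/(2·33) ≡ 26/29. 29⁻¹ ≡ 23 (mod 37), so λ ≡ 26·23 ≡ 6.
  x = λ² - 1 - 1 = 36 - 2 ≡ 34; y = λ·(1 - 34) - 33 ≡ 28. → (34, 28)
3P: (34, 28) + (1, 33). λ = (33 - 28)/(1 - 34) ≡ 5/4 mod 37. 4⁻¹ ≡ 28 (mod 37) since 4·28 = 112 ≡ 1, so λ ≡ 29.
  x = λ² - 34 - 1 = 841 - 35 ≡ 29; y = λ·(34 - 29) - 28 ≡ 6. → (29, 6)
4P: (29, 6) + (1, 33). λ = (33 - 6)/(1 - 29) ≡ 27/9 mod 37. 9⁻¹ ≡ 33 (mod 37), so λ ≡ 3.
  x = λ² - 29 - 1 = 9 - 30 ≡ 16; y = λ·(29 - 16) - 6 ≡ 33. → (16, 33)
5P: (16, 33) + (1, 33). λ = (33 - 33)/(1 - 16) ≡ 0/22 mod 37. 22⁻¹ ≡ 32 (mod 37), so λ ≡ 0.
  x = λ² - 16 - 1 = 0 - 17 ≡ 20; y = λ·(16 - 20) - 33 ≡ 4. → (20, 4)
6P: (20, 4) + (1, 33). λ = (33 - 4)/(1 - 20) ≡ 29/18 mod 37. 18⁻¹ ≡ 35 (mod 37), so λ ≡ 16.
  x = λ² - 20 - 1 = 256 - 21 ≡ 13; y = λ·(20 - 13) - 4 ≡ 34. → (13, 34)
7P: (13, 34) + (1, 33). λ = (33 - 34)/(1 - 13) ≡ 36/25 mod 37. 25⁻¹ ≡ 3 (mod 37) since 25·3 = 75 ≡ 1, so λ ≡ 34.
  x = λ² - 13 - 1 = 1156 - 14 ≡ 32; y = λ·(13 - 32) - 34 ≡ 23. → (32, 23)
8P: (32, 23) + (1, 33). λ = (33 - 23)/(1 - 32) ≡ 10/6 mod 37. 6⁻¹ ≡ 31 (mod 37), so λ ≡ 14.
  x = λ² - 32 - 1 = 196 - 33 ≡ 15; y = λ·(32 - 15) - 23 ≡ 30. → (15, 30)
9P: (15, 30) + (1, 33). λ = (33 - 30)/(1 - 15) ≡ 3/23 mod 37. 23⁻¹ ≡ 29 (mod 37), so λ ≡ 13.
  x = λ² - 15 - 1 = 169 - 16 ≡ 5; y = λ·(15 - 5) - 30 ≡ 26. → (5, 26)
10P: (5, 26) + (1, 33). λ = (33 - 26)/(1 - 5) ≡ 7/33 mod 37. 33⁻¹ ≡ 9 (mod 37) since 33·9 = 297 ≡ 1, so λ ≡ 26.
  x = λ² - 5 - 1 = 676 - 6 ≡ 4; y = λ·(5 - 4) - 26 ≡ 0. → (4, 0)
11P: (4, 0) + (1, 33). λ = (33 - 0)/(1 - 4) ≡ 33/34 mod 37. 34⁻¹ ≡ 12 (mod 37), so λ ≡ 26.
  x = λ² - 4 - 1 = 676 - 5 ≡ 5; y = λ·(4 - 5) - 0 ≡ 11. → (5, 11)
12P: (5, 11) + (1, 33). λ = (33 - 11)/(1 - 5) ≡ 22/33 mod 37. 33⁻¹ ≡ 9 (mod 37), so λ ≡ 13.
  x = λ² - 5 - 1 = 169 - 6 ≡ 15; y = λ·(5 - 15) - 11 ≡ 7. → (15, 7)

(15, 7)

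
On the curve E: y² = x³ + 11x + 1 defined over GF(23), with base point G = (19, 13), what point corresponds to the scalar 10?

(9, 22)

Double-and-add on 10 = (1010)₂. Start with G = (19, 13) for the leading 1-bit.
double: tangent at (19, 13): λ = (3·19² + 11)/(2·13) ≡ 13/3. 3⁻¹ ≡ 8 (mod 23), so λ ≡ 13·8 ≡ 12.
  x = λ² - 19 - 19 = 144 - 38 ≡ 14; y = λ·(19 - 14) - 13 ≡ 1. → (14, 1)
double: tangent at (14, 1): λ = (3·14² + 11)/(2·1) ≡ 1/2. 2⁻¹ ≡ 12 (mod 23) since 2·12 = 24 ≡ 1, so λ ≡ 1·12 ≡ 12.
  x = λ² - 14 - 14 = 144 - 28 ≡ 1; y = λ·(14 - 1) - 1 ≡ 17. → (1, 17)
add G: (1, 17) + (19, 13). λ = (13 - 17)/(19 - 1) ≡ 19/18 mod 23. 18⁻¹ ≡ 9 (mod 23) since 18·9 = 162 ≡ 1, so λ ≡ 10.
  x = λ² - 1 - 19 = 100 - 20 ≡ 11; y = λ·(1 - 11) - 17 ≡ 21. → (11, 21)
double: tangent at (11, 21): λ = (3·11² + 11)/(2·21) ≡ 6/19. 19⁻¹ ≡ 17 (mod 23), so λ ≡ 6·17 ≡ 10.
  x = λ² - 11 - 11 = 100 - 22 ≡ 9; y = λ·(11 - 9) - 21 ≡ 22. → (9, 22)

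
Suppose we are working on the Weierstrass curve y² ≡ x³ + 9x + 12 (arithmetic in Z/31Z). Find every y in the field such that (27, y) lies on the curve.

x³ + 9x + 12 = 19938 ≡ 5 (mod 31).
Square roots of 5 mod 31: 6 and 25 (since 6² = 36 ≡ 5).

6, 25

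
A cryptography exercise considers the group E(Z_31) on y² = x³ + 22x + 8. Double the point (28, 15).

(20, 27)

tangent at (28, 15): λ = (3·28² + 22)/(2·15) ≡ 18/30. 30⁻¹ ≡ 30 (mod 31), so λ ≡ 18·30 ≡ 13.
  x = λ² - 28 - 28 = 169 - 56 ≡ 20; y = λ·(28 - 20) - 15 ≡ 27. → (20, 27)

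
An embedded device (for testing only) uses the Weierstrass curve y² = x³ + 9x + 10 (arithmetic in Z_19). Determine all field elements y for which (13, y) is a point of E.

5, 14

x³ + 9x + 10 = 2324 ≡ 6 (mod 19).
Square roots of 6 mod 19: 5 and 14 (since 5² = 25 ≡ 6).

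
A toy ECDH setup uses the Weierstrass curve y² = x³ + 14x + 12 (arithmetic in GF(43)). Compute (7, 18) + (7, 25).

The two points share x = 7 and their y-coordinates satisfy 18 + 25 ≡ 0 (mod 43), so they are inverses. Their sum is O.

O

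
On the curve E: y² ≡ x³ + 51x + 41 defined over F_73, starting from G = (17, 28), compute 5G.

(3, 32)

Repeated addition: build up to 5G.
2G: tangent at (17, 28): λ = (3·17² + 51)/(2·28) ≡ 42/56. 56⁻¹ ≡ 30 (mod 73), so λ ≡ 42·30 ≡ 19.
  x = λ² - 17 - 17 = 361 - 34 ≡ 35; y = λ·(17 - 35) - 28 ≡ 68. → (35, 68)
3G: (35, 68) + (17, 28). λ = (28 - 68)/(17 - 35) ≡ 33/55 mod 73. 55⁻¹ ≡ 4 (mod 73), so λ ≡ 59.
  x = λ² - 35 - 17 = 3481 - 52 ≡ 71; y = λ·(35 - 71) - 68 ≡ 71. → (71, 71)
4G: (71, 71) + (17, 28). λ = (28 - 71)/(17 - 71) ≡ 30/19 mod 73. 19⁻¹ ≡ 50 (mod 73), so λ ≡ 40.
  x = λ² - 71 - 17 = 1600 - 88 ≡ 52; y = λ·(71 - 52) - 71 ≡ 32. → (52, 32)
5G: (52, 32) + (17, 28). λ = (28 - 32)/(17 - 52) ≡ 69/38 mod 73. 38⁻¹ ≡ 25 (mod 73) since 38·25 = 950 ≡ 1, so λ ≡ 46.
  x = λ² - 52 - 17 = 2116 - 69 ≡ 3; y = λ·(52 - 3) - 32 ≡ 32. → (3, 32)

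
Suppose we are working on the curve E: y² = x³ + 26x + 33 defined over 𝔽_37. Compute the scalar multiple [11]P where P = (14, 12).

Repeated addition: build up to 11P.
2P: tangent at (14, 12): λ = (3·14² + 26)/(2·12) ≡ 22/24. 24⁻¹ ≡ 17 (mod 37) since 24·17 = 408 ≡ 1, so λ ≡ 22·17 ≡ 4.
  x = λ² - 14 - 14 = 16 - 28 ≡ 25; y = λ·(14 - 25) - 12 ≡ 18. → (25, 18)
3P: (25, 18) + (14, 12). λ = (12 - 18)/(14 - 25) ≡ 31/26 mod 37. 26⁻¹ ≡ 10 (mod 37), so λ ≡ 14.
  x = λ² - 25 - 14 = 196 - 39 ≡ 9; y = λ·(25 - 9) - 18 ≡ 21. → (9, 21)
4P: (9, 21) + (14, 12). λ = (12 - 21)/(14 - 9) ≡ 28/5 mod 37. 5⁻¹ ≡ 15 (mod 37) since 5·15 = 75 ≡ 1, so λ ≡ 13.
  x = λ² - 9 - 14 = 169 - 23 ≡ 35; y = λ·(9 - 35) - 21 ≡ 11. → (35, 11)
5P: (35, 11) + (14, 12). λ = (12 - 11)/(14 - 35) ≡ 1/16 mod 37. 16⁻¹ ≡ 7 (mod 37) since 16·7 = 112 ≡ 1, so λ ≡ 7.
  x = λ² - 35 - 14 = 49 - 49 ≡ 0; y = λ·(35 - 0) - 11 ≡ 12. → (0, 12)
6P: (0, 12) + (14, 12). λ = (12 - 12)/(14 - 0) ≡ 0/14 mod 37. 14⁻¹ ≡ 8 (mod 37), so λ ≡ 0.
  x = λ² - 0 - 14 = 0 - 14 ≡ 23; y = λ·(0 - 23) - 12 ≡ 25. → (23, 25)
7P: (23, 25) + (14, 12). λ = (12 - 25)/(14 - 23) ≡ 24/28 mod 37. 28⁻¹ ≡ 4 (mod 37), so λ ≡ 22.
  x = λ² - 23 - 14 = 484 - 37 ≡ 3; y = λ·(23 - 3) - 25 ≡ 8. → (3, 8)
8P: (3, 8) + (14, 12). λ = (12 - 8)/(14 - 3) ≡ 4/11 mod 37. 11⁻¹ ≡ 27 (mod 37), so λ ≡ 34.
  x = λ² - 3 - 14 = 1156 - 17 ≡ 29; y = λ·(3 - 29) - 8 ≡ 33. → (29, 33)
9P: (29, 33) + (14, 12). λ = (12 - 33)/(14 - 29) ≡ 16/22 mod 37. 22⁻¹ ≡ 32 (mod 37) since 22·32 = 704 ≡ 1, so λ ≡ 31.
  x = λ² - 29 - 14 = 961 - 43 ≡ 30; y = λ·(29 - 30) - 33 ≡ 10. → (30, 10)
10P: (30, 10) + (14, 12). λ = (12 - 10)/(14 - 30) ≡ 2/21 mod 37. 21⁻¹ ≡ 30 (mod 37), so λ ≡ 23.
  x = λ² - 30 - 14 = 529 - 44 ≡ 4; y = λ·(30 - 4) - 10 ≡ 33. → (4, 33)
11P: (4, 33) + (14, 12). λ = (12 - 33)/(14 - 4) ≡ 16/10 mod 37. 10⁻¹ ≡ 26 (mod 37), so λ ≡ 9.
  x = λ² - 4 - 14 = 81 - 18 ≡ 26; y = λ·(4 - 26) - 33 ≡ 28. → (26, 28)

(26, 28)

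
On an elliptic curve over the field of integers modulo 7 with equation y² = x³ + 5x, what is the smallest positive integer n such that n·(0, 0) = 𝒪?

2

2P: (0, 0) + (0, 0): same x and y₁ ≡ -y₂, so the sum is 𝒪.
2P = 𝒪, so the order is 2.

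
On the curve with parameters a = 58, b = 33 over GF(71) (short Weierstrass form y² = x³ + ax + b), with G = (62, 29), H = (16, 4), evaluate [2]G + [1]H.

(4, 20)

First 2G:
Repeated addition: build up to 2G.
2G: tangent at (62, 29): λ = (3·62² + 58)/(2·29) ≡ 17/58. 58⁻¹ ≡ 60 (mod 71), so λ ≡ 17·60 ≡ 26.
  x = λ² - 62 - 62 = 676 - 124 ≡ 55; y = λ·(62 - 55) - 29 ≡ 11. → (55, 11)
2G = (55, 11).
Finally 2G + H:
(55, 11) + (16, 4). λ = (4 - 11)/(16 - 55) ≡ 64/32 mod 71. 32⁻¹ ≡ 20 (mod 71), so λ ≡ 2.
  x = λ² - 55 - 16 = 4 - 71 ≡ 4; y = λ·(55 - 4) - 11 ≡ 20. → (4, 20)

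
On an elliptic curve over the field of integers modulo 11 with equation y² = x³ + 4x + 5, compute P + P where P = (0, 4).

(3, 0)

tangent at (0, 4): λ = (3·0² + 4)/(2·4) ≡ 4/8. 8⁻¹ ≡ 7 (mod 11) since 8·7 = 56 ≡ 1, so λ ≡ 4·7 ≡ 6.
  x = λ² - 0 - 0 = 36 - 0 ≡ 3; y = λ·(0 - 3) - 4 ≡ 0. → (3, 0)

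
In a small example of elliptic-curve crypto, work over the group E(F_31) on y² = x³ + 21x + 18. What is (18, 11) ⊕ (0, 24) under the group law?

(18, 11) + (0, 24). λ = (24 - 11)/(0 - 18) ≡ 13/13 mod 31. 13⁻¹ ≡ 12 (mod 31), so λ ≡ 1.
  x = λ² - 18 - 0 = 1 - 18 ≡ 14; y = λ·(18 - 14) - 11 ≡ 24. → (14, 24)

(14, 24)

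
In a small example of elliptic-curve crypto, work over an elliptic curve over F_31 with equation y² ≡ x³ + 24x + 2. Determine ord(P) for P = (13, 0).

2

2P: (13, 0) + (13, 0): same x and y₁ ≡ -y₂, so the sum is the point at infinity.
2P = the point at infinity, so the order is 2.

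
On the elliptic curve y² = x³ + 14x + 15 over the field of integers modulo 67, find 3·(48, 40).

Write P = (48, 40).
Repeated addition: build up to 3P.
2P: tangent at (48, 40): λ = (3·48² + 14)/(2·40) ≡ 25/13. 13⁻¹ ≡ 31 (mod 67), so λ ≡ 25·31 ≡ 38.
  x = λ² - 48 - 48 = 1444 - 96 ≡ 8; y = λ·(48 - 8) - 40 ≡ 6. → (8, 6)
3P: (8, 6) + (48, 40). λ = (40 - 6)/(48 - 8) ≡ 34/40 mod 67. 40⁻¹ ≡ 62 (mod 67) since 40·62 = 2480 ≡ 1, so λ ≡ 31.
  x = λ² - 8 - 48 = 961 - 56 ≡ 34; y = λ·(8 - 34) - 6 ≡ 59. → (34, 59)

(34, 59)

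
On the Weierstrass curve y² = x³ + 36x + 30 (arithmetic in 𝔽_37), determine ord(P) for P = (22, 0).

2P: (22, 0) + (22, 0): same x and y₁ ≡ -y₂, so the sum is O.
2P = O, so the order is 2.

2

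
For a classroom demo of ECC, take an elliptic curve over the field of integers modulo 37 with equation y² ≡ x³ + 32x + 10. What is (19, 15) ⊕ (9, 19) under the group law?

(19, 15) + (9, 19). λ = (19 - 15)/(9 - 19) ≡ 4/27 mod 37. 27⁻¹ ≡ 11 (mod 37), so λ ≡ 7.
  x = λ² - 19 - 9 = 49 - 28 ≡ 21; y = λ·(19 - 21) - 15 ≡ 8. → (21, 8)

(21, 8)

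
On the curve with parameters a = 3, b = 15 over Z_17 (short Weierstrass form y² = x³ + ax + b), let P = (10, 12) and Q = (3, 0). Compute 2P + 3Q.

First 2P:
Repeated addition: build up to 2P.
2P: tangent at (10, 12): λ = (3·10² + 3)/(2·12) ≡ 14/7. 7⁻¹ ≡ 5 (mod 17), so λ ≡ 14·5 ≡ 2.
  x = λ² - 10 - 10 = 4 - 20 ≡ 1; y = λ·(10 - 1) - 12 ≡ 6. → (1, 6)
2P = (1, 6).
Next 3Q:
Repeated addition: build up to 3Q.
2Q: (3, 0) + (3, 0): same x and y₁ ≡ -y₂, so the sum is O.
3Q: O + (3, 0) = (3, 0) (identity).
3Q = (3, 0).
Finally 2P + 3Q:
(1, 6) + (3, 0). λ = (0 - 6)/(3 - 1) ≡ 11/2 mod 17. 2⁻¹ ≡ 9 (mod 17), so λ ≡ 14.
  x = λ² - 1 - 3 = 196 - 4 ≡ 5; y = λ·(1 - 5) - 6 ≡ 6. → (5, 6)

(5, 6)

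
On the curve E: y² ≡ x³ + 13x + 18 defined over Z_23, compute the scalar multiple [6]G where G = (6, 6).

Double-and-add on 6 = (110)₂. Start with G = (6, 6) for the leading 1-bit.
double: tangent at (6, 6): λ = (3·6² + 13)/(2·6) ≡ 6/12. 12⁻¹ ≡ 2 (mod 23), so λ ≡ 6·2 ≡ 12.
  x = λ² - 6 - 6 = 144 - 12 ≡ 17; y = λ·(6 - 17) - 6 ≡ 0. → (17, 0)
add G: (17, 0) + (6, 6). λ = (6 - 0)/(6 - 17) ≡ 6/12 mod 23. 12⁻¹ ≡ 2 (mod 23), so λ ≡ 12.
  x = λ² - 17 - 6 = 144 - 23 ≡ 6; y = λ·(17 - 6) - 0 ≡ 17. → (6, 17)
double: tangent at (6, 17): λ = (3·6² + 13)/(2·17) ≡ 6/11. 11⁻¹ ≡ 21 (mod 23) since 11·21 = 231 ≡ 1, so λ ≡ 6·21 ≡ 11.
  x = λ² - 6 - 6 = 121 - 12 ≡ 17; y = λ·(6 - 17) - 17 ≡ 0. → (17, 0)

(17, 0)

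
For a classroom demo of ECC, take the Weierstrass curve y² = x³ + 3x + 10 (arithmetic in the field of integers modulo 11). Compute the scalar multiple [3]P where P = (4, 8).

(7, 0)

Repeated addition: build up to 3P.
2P: tangent at (4, 8): λ = (3·4² + 3)/(2·8) ≡ 7/5. 5⁻¹ ≡ 9 (mod 11), so λ ≡ 7·9 ≡ 8.
  x = λ² - 4 - 4 = 64 - 8 ≡ 1; y = λ·(4 - 1) - 8 ≡ 5. → (1, 5)
3P: (1, 5) + (4, 8). λ = (8 - 5)/(4 - 1) ≡ 3/3 mod 11. 3⁻¹ ≡ 4 (mod 11) since 3·4 = 12 ≡ 1, so λ ≡ 1.
  x = λ² - 1 - 4 = 1 - 5 ≡ 7; y = λ·(1 - 7) - 5 ≡ 0. → (7, 0)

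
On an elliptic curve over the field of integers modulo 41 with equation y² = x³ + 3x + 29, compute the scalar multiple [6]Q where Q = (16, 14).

(19, 37)

Double-and-add on 6 = (110)₂. Start with Q = (16, 14) for the leading 1-bit.
double: tangent at (16, 14): λ = (3·16² + 3)/(2·14) ≡ 33/28. 28⁻¹ ≡ 22 (mod 41), so λ ≡ 33·22 ≡ 29.
  x = λ² - 16 - 16 = 841 - 32 ≡ 30; y = λ·(16 - 30) - 14 ≡ 31. → (30, 31)
add Q: (30, 31) + (16, 14). λ = (14 - 31)/(16 - 30) ≡ 24/27 mod 41. 27⁻¹ ≡ 38 (mod 41), so λ ≡ 10.
  x = λ² - 30 - 16 = 100 - 46 ≡ 13; y = λ·(30 - 13) - 31 ≡ 16. → (13, 16)
double: tangent at (13, 16): λ = (3·13² + 3)/(2·16) ≡ 18/32. 32⁻¹ ≡ 9 (mod 41) since 32·9 = 288 ≡ 1, so λ ≡ 18·9 ≡ 39.
  x = λ² - 13 - 13 = 1521 - 26 ≡ 19; y = λ·(13 - 19) - 16 ≡ 37. → (19, 37)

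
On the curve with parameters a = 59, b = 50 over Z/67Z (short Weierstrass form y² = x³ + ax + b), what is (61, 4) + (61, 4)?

(51, 54)

tangent at (61, 4): λ = (3·61² + 59)/(2·4) ≡ 33/8. 8⁻¹ ≡ 42 (mod 67) since 8·42 = 336 ≡ 1, so λ ≡ 33·42 ≡ 46.
  x = λ² - 61 - 61 = 2116 - 122 ≡ 51; y = λ·(61 - 51) - 4 ≡ 54. → (51, 54)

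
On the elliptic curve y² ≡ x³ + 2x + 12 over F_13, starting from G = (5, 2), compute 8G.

Repeated addition: build up to 8G.
2G: tangent at (5, 2): λ = (3·5² + 2)/(2·2) ≡ 12/4. 4⁻¹ ≡ 10 (mod 13), so λ ≡ 12·10 ≡ 3.
  x = λ² - 5 - 5 = 9 - 10 ≡ 12; y = λ·(5 - 12) - 2 ≡ 3. → (12, 3)
3G: (12, 3) + (5, 2). λ = (2 - 3)/(5 - 12) ≡ 12/6 mod 13. 6⁻¹ ≡ 11 (mod 13), so λ ≡ 2.
  x = λ² - 12 - 5 = 4 - 17 ≡ 0; y = λ·(12 - 0) - 3 ≡ 8. → (0, 8)
4G: (0, 8) + (5, 2). λ = (2 - 8)/(5 - 0) ≡ 7/5 mod 13. 5⁻¹ ≡ 8 (mod 13) since 5·8 = 40 ≡ 1, so λ ≡ 4.
  x = λ² - 0 - 5 = 16 - 5 ≡ 11; y = λ·(0 - 11) - 8 ≡ 0. → (11, 0)
5G: (11, 0) + (5, 2). λ = (2 - 0)/(5 - 11) ≡ 2/7 mod 13. 7⁻¹ ≡ 2 (mod 13), so λ ≡ 4.
  x = λ² - 11 - 5 = 16 - 16 ≡ 0; y = λ·(11 - 0) - 0 ≡ 5. → (0, 5)
6G: (0, 5) + (5, 2). λ = (2 - 5)/(5 - 0) ≡ 10/5 mod 13. 5⁻¹ ≡ 8 (mod 13), so λ ≡ 2.
  x = λ² - 0 - 5 = 4 - 5 ≡ 12; y = λ·(0 - 12) - 5 ≡ 10. → (12, 10)
7G: (12, 10) + (5, 2). λ = (2 - 10)/(5 - 12) ≡ 5/6 mod 13. 6⁻¹ ≡ 11 (mod 13), so λ ≡ 3.
  x = λ² - 12 - 5 = 9 - 17 ≡ 5; y = λ·(12 - 5) - 10 ≡ 11. → (5, 11)
8G: (5, 11) + (5, 2): same x and y₁ ≡ -y₂, so the sum is O.

O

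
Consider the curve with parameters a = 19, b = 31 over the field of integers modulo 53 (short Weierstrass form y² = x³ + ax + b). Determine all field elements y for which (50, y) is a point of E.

x³ + 19x + 31 = 125981 ≡ 0 (mod 53).
Only y = 0 satisfies y² ≡ 0.

0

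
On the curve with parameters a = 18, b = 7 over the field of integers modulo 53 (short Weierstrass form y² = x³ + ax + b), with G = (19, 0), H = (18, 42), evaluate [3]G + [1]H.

(31, 27)

First 3G:
Repeated addition: build up to 3G.
2G: (19, 0) + (19, 0): same x and y₁ ≡ -y₂, so the sum is O.
3G: O + (19, 0) = (19, 0) (identity).
3G = (19, 0).
Finally 3G + H:
(19, 0) + (18, 42). λ = (42 - 0)/(18 - 19) ≡ 42/52 mod 53. 52⁻¹ ≡ 52 (mod 53), so λ ≡ 11.
  x = λ² - 19 - 18 = 121 - 37 ≡ 31; y = λ·(19 - 31) - 0 ≡ 27. → (31, 27)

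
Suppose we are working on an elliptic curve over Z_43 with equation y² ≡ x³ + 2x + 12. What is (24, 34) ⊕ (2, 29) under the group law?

(31, 25)

(24, 34) + (2, 29). λ = (29 - 34)/(2 - 24) ≡ 38/21 mod 43. 21⁻¹ ≡ 41 (mod 43) since 21·41 = 861 ≡ 1, so λ ≡ 10.
  x = λ² - 24 - 2 = 100 - 26 ≡ 31; y = λ·(24 - 31) - 34 ≡ 25. → (31, 25)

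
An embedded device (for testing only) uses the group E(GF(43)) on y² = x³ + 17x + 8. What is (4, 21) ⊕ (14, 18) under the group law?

(41, 3)

(4, 21) + (14, 18). λ = (18 - 21)/(14 - 4) ≡ 40/10 mod 43. 10⁻¹ ≡ 13 (mod 43), so λ ≡ 4.
  x = λ² - 4 - 14 = 16 - 18 ≡ 41; y = λ·(4 - 41) - 21 ≡ 3. → (41, 3)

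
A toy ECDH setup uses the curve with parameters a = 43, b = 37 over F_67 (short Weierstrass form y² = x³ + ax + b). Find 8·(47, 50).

Write P = (47, 50).
Repeated addition: build up to 8P.
2P: tangent at (47, 50): λ = (3·47² + 43)/(2·50) ≡ 37/33. 33⁻¹ ≡ 65 (mod 67), so λ ≡ 37·65 ≡ 60.
  x = λ² - 47 - 47 = 3600 - 94 ≡ 22; y = λ·(47 - 22) - 50 ≡ 43. → (22, 43)
3P: (22, 43) + (47, 50). λ = (50 - 43)/(47 - 22) ≡ 7/25 mod 67. 25⁻¹ ≡ 59 (mod 67), so λ ≡ 11.
  x = λ² - 22 - 47 = 121 - 69 ≡ 52; y = λ·(22 - 52) - 43 ≡ 29. → (52, 29)
4P: (52, 29) + (47, 50). λ = (50 - 29)/(47 - 52) ≡ 21/62 mod 67. 62⁻¹ ≡ 40 (mod 67) since 62·40 = 2480 ≡ 1, so λ ≡ 36.
  x = λ² - 52 - 47 = 1296 - 99 ≡ 58; y = λ·(52 - 58) - 29 ≡ 23. → (58, 23)
5P: (58, 23) + (47, 50). λ = (50 - 23)/(47 - 58) ≡ 27/56 mod 67. 56⁻¹ ≡ 6 (mod 67), so λ ≡ 28.
  x = λ² - 58 - 47 = 784 - 105 ≡ 9; y = λ·(58 - 9) - 23 ≡ 9. → (9, 9)
6P: (9, 9) + (47, 50). λ = (50 - 9)/(47 - 9) ≡ 41/38 mod 67. 38⁻¹ ≡ 30 (mod 67), so λ ≡ 24.
  x = λ² - 9 - 47 = 576 - 56 ≡ 51; y = λ·(9 - 51) - 9 ≡ 55. → (51, 55)
7P: (51, 55) + (47, 50). λ = (50 - 55)/(47 - 51) ≡ 62/63 mod 67. 63⁻¹ ≡ 50 (mod 67) since 63·50 = 3150 ≡ 1, so λ ≡ 18.
  x = λ² - 51 - 47 = 324 - 98 ≡ 25; y = λ·(51 - 25) - 55 ≡ 11. → (25, 11)
8P: (25, 11) + (47, 50). λ = (50 - 11)/(47 - 25) ≡ 39/22 mod 67. 22⁻¹ ≡ 64 (mod 67), so λ ≡ 17.
  x = λ² - 25 - 47 = 289 - 72 ≡ 16; y = λ·(25 - 16) - 11 ≡ 8. → (16, 8)

(16, 8)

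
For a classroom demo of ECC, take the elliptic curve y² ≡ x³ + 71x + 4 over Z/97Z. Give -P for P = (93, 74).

(93, 23)

-(93, 74) = (93, -74 mod 97) = (93, 23).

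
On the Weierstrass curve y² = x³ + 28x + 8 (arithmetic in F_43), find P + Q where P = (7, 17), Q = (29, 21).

(28, 30)

(7, 17) + (29, 21). λ = (21 - 17)/(29 - 7) ≡ 4/22 mod 43. 22⁻¹ ≡ 2 (mod 43), so λ ≡ 8.
  x = λ² - 7 - 29 = 64 - 36 ≡ 28; y = λ·(7 - 28) - 17 ≡ 30. → (28, 30)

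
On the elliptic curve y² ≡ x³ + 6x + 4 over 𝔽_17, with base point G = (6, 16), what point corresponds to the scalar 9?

Double-and-add on 9 = (1001)₂. Start with G = (6, 16) for the leading 1-bit.
double: tangent at (6, 16): λ = (3·6² + 6)/(2·16) ≡ 12/15. 15⁻¹ ≡ 8 (mod 17), so λ ≡ 12·8 ≡ 11.
  x = λ² - 6 - 6 = 121 - 12 ≡ 7; y = λ·(6 - 7) - 16 ≡ 7. → (7, 7)
double: tangent at (7, 7): λ = (3·7² + 6)/(2·7) ≡ 0/14. 14⁻¹ ≡ 11 (mod 17) since 14·11 = 154 ≡ 1, so λ ≡ 0·11 ≡ 0.
  x = λ² - 7 - 7 = 0 - 14 ≡ 3; y = λ·(7 - 3) - 7 ≡ 10. → (3, 10)
double: tangent at (3, 10): λ = (3·3² + 6)/(2·10) ≡ 16/3. 3⁻¹ ≡ 6 (mod 17) since 3·6 = 18 ≡ 1, so λ ≡ 16·6 ≡ 11.
  x = λ² - 3 - 3 = 121 - 6 ≡ 13; y = λ·(3 - 13) - 10 ≡ 16. → (13, 16)
add G: (13, 16) + (6, 16). λ = (16 - 16)/(6 - 13) ≡ 0/10 mod 17. 10⁻¹ ≡ 12 (mod 17) since 10·12 = 120 ≡ 1, so λ ≡ 0.
  x = λ² - 13 - 6 = 0 - 19 ≡ 15; y = λ·(13 - 15) - 16 ≡ 1. → (15, 1)

(15, 1)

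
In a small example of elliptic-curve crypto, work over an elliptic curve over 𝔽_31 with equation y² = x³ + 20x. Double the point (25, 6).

(19, 27)

tangent at (25, 6): λ = (3·25² + 20)/(2·6) ≡ 4/12. 12⁻¹ ≡ 13 (mod 31) since 12·13 = 156 ≡ 1, so λ ≡ 4·13 ≡ 21.
  x = λ² - 25 - 25 = 441 - 50 ≡ 19; y = λ·(25 - 19) - 6 ≡ 27. → (19, 27)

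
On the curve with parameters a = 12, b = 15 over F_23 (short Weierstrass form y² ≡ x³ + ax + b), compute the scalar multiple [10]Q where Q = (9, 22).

(21, 12)

Double-and-add on 10 = (1010)₂. Start with Q = (9, 22) for the leading 1-bit.
double: tangent at (9, 22): λ = (3·9² + 12)/(2·22) ≡ 2/21. 21⁻¹ ≡ 11 (mod 23), so λ ≡ 2·11 ≡ 22.
  x = λ² - 9 - 9 = 484 - 18 ≡ 6; y = λ·(9 - 6) - 22 ≡ 21. → (6, 21)
double: tangent at (6, 21): λ = (3·6² + 12)/(2·21) ≡ 5/19. 19⁻¹ ≡ 17 (mod 23), so λ ≡ 5·17 ≡ 16.
  x = λ² - 6 - 6 = 256 - 12 ≡ 14; y = λ·(6 - 14) - 21 ≡ 12. → (14, 12)
add Q: (14, 12) + (9, 22). λ = (22 - 12)/(9 - 14) ≡ 10/18 mod 23. 18⁻¹ ≡ 9 (mod 23) since 18·9 = 162 ≡ 1, so λ ≡ 21.
  x = λ² - 14 - 9 = 441 - 23 ≡ 4; y = λ·(14 - 4) - 12 ≡ 14. → (4, 14)
double: tangent at (4, 14): λ = (3·4² + 12)/(2·14) ≡ 14/5. 5⁻¹ ≡ 14 (mod 23), so λ ≡ 14·14 ≡ 12.
  x = λ² - 4 - 4 = 144 - 8 ≡ 21; y = λ·(4 - 21) - 14 ≡ 12. → (21, 12)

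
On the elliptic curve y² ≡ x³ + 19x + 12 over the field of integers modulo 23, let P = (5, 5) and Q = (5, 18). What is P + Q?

O

The two points share x = 5 and their y-coordinates satisfy 5 + 18 ≡ 0 (mod 23), so they are inverses. Their sum is 𝒪.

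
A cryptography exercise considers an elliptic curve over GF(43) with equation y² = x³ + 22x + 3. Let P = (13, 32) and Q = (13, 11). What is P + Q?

The two points share x = 13 and their y-coordinates satisfy 32 + 11 ≡ 0 (mod 43), so they are inverses. Their sum is the point at infinity.

O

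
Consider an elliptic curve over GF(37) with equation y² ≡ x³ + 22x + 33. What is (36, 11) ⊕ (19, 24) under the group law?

(16, 2)

(36, 11) + (19, 24). λ = (24 - 11)/(19 - 36) ≡ 13/20 mod 37. 20⁻¹ ≡ 13 (mod 37), so λ ≡ 21.
  x = λ² - 36 - 19 = 441 - 55 ≡ 16; y = λ·(36 - 16) - 11 ≡ 2. → (16, 2)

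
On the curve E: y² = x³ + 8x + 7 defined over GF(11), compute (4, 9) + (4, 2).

O

The two points share x = 4 and their y-coordinates satisfy 9 + 2 ≡ 0 (mod 11), so they are inverses. Their sum is O.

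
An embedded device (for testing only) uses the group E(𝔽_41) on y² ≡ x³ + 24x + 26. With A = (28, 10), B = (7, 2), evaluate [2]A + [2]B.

(1, 25)

First 2A:
Repeated addition: build up to 2A.
2A: tangent at (28, 10): λ = (3·28² + 24)/(2·10) ≡ 39/20. 20⁻¹ ≡ 39 (mod 41), so λ ≡ 39·39 ≡ 4.
  x = λ² - 28 - 28 = 16 - 56 ≡ 1; y = λ·(28 - 1) - 10 ≡ 16. → (1, 16)
2A = (1, 16).
Next 2B:
Repeated addition: build up to 2B.
2B: tangent at (7, 2): λ = (3·7² + 24)/(2·2) ≡ 7/4. 4⁻¹ ≡ 31 (mod 41), so λ ≡ 7·31 ≡ 12.
  x = λ² - 7 - 7 = 144 - 14 ≡ 7; y = λ·(7 - 7) - 2 ≡ 39. → (7, 39)
2B = (7, 39).
Finally 2A + 2B:
(1, 16) + (7, 39). λ = (39 - 16)/(7 - 1) ≡ 23/6 mod 41. 6⁻¹ ≡ 7 (mod 41), so λ ≡ 38.
  x = λ² - 1 - 7 = 1444 - 8 ≡ 1; y = λ·(1 - 1) - 16 ≡ 25. → (1, 25)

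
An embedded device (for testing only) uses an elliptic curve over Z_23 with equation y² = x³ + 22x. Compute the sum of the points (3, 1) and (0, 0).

(3, 1) + (0, 0). λ = (0 - 1)/(0 - 3) ≡ 22/20 mod 23. 20⁻¹ ≡ 15 (mod 23), so λ ≡ 8.
  x = λ² - 3 - 0 = 64 - 3 ≡ 15; y = λ·(3 - 15) - 1 ≡ 18. → (15, 18)

(15, 18)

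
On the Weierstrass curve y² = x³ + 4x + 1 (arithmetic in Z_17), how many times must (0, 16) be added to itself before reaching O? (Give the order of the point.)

12

2P: tangent at (0, 16): λ = (3·0² + 4)/(2·16) ≡ 4/15. 15⁻¹ ≡ 8 (mod 17), so λ ≡ 4·8 ≡ 15.
  x = λ² - 0 - 0 = 225 - 0 ≡ 4; y = λ·(0 - 4) - 16 ≡ 9. → (4, 9)
3P: (4, 9) + (0, 16). λ = (16 - 9)/(0 - 4) ≡ 7/13 mod 17. 13⁻¹ ≡ 4 (mod 17) since 13·4 = 52 ≡ 1, so λ ≡ 11.
  x = λ² - 4 - 0 = 121 - 4 ≡ 15; y = λ·(4 - 15) - 9 ≡ 6. → (15, 6)
4P: (15, 6) + (0, 16). λ = (16 - 6)/(0 - 15) ≡ 10/2 mod 17. 2⁻¹ ≡ 9 (mod 17), so λ ≡ 5.
  x = λ² - 15 - 0 = 25 - 15 ≡ 10; y = λ·(15 - 10) - 6 ≡ 2. → (10, 2)
5P: (10, 2) + (0, 16). λ = (16 - 2)/(0 - 10) ≡ 14/7 mod 17. 7⁻¹ ≡ 5 (mod 17) since 7·5 = 35 ≡ 1, so λ ≡ 2.
  x = λ² - 10 - 0 = 4 - 10 ≡ 11; y = λ·(10 - 11) - 2 ≡ 13. → (11, 13)
6P: (11, 13) + (0, 16). λ = (16 - 13)/(0 - 11) ≡ 3/6 mod 17. 6⁻¹ ≡ 3 (mod 17) since 6·3 = 18 ≡ 1, so λ ≡ 9.
  x = λ² - 11 - 0 = 81 - 11 ≡ 2; y = λ·(11 - 2) - 13 ≡ 0. → (2, 0)
7P: (2, 0) + (0, 16). λ = (16 - 0)/(0 - 2) ≡ 16/15 mod 17. 15⁻¹ ≡ 8 (mod 17) since 15·8 = 120 ≡ 1, so λ ≡ 9.
  x = λ² - 2 - 0 = 81 - 2 ≡ 11; y = λ·(2 - 11) - 0 ≡ 4. → (11, 4)
8P: (11, 4) + (0, 16). λ = (16 - 4)/(0 - 11) ≡ 12/6 mod 17. 6⁻¹ ≡ 3 (mod 17) since 6·3 = 18 ≡ 1, so λ ≡ 2.
  x = λ² - 11 - 0 = 4 - 11 ≡ 10; y = λ·(11 - 10) - 4 ≡ 15. → (10, 15)
9P: (10, 15) + (0, 16). λ = (16 - 15)/(0 - 10) ≡ 1/7 mod 17. 7⁻¹ ≡ 5 (mod 17), so λ ≡ 5.
  x = λ² - 10 - 0 = 25 - 10 ≡ 15; y = λ·(10 - 15) - 15 ≡ 11. → (15, 11)
10P: (15, 11) + (0, 16). λ = (16 - 11)/(0 - 15) ≡ 5/2 mod 17. 2⁻¹ ≡ 9 (mod 17), so λ ≡ 11.
  x = λ² - 15 - 0 = 121 - 15 ≡ 4; y = λ·(15 - 4) - 11 ≡ 8. → (4, 8)
11P: (4, 8) + (0, 16). λ = (16 - 8)/(0 - 4) ≡ 8/13 mod 17. 13⁻¹ ≡ 4 (mod 17), so λ ≡ 15.
  x = λ² - 4 - 0 = 225 - 4 ≡ 0; y = λ·(4 - 0) - 8 ≡ 1. → (0, 1)
12P: (0, 1) + (0, 16): same x and y₁ ≡ -y₂, so the sum is O.
12P = O, so the order is 12.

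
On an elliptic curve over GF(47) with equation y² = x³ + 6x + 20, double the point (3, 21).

tangent at (3, 21): λ = (3·3² + 6)/(2·21) ≡ 33/42. 42⁻¹ ≡ 28 (mod 47), so λ ≡ 33·28 ≡ 31.
  x = λ² - 3 - 3 = 961 - 6 ≡ 15; y = λ·(3 - 15) - 21 ≡ 30. → (15, 30)

(15, 30)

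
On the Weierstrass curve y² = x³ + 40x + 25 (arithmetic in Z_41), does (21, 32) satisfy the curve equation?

y² = 32² ≡ 40; x³ + 40x + 25 = 10126 ≡ 40 (mod 41). 40 = 40.

yes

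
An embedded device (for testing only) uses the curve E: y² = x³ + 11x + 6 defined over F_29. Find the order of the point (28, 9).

2P: tangent at (28, 9): λ = (3·28² + 11)/(2·9) ≡ 14/18. 18⁻¹ ≡ 21 (mod 29), so λ ≡ 14·21 ≡ 4.
  x = λ² - 28 - 28 = 16 - 56 ≡ 18; y = λ·(28 - 18) - 9 ≡ 2. → (18, 2)
3P: (18, 2) + (28, 9). λ = (9 - 2)/(28 - 18) ≡ 7/10 mod 29. 10⁻¹ ≡ 3 (mod 29), so λ ≡ 21.
  x = λ² - 18 - 28 = 441 - 46 ≡ 18; y = λ·(18 - 18) - 2 ≡ 27. → (18, 27)
4P: (18, 27) + (28, 9). λ = (9 - 27)/(28 - 18) ≡ 11/10 mod 29. 10⁻¹ ≡ 3 (mod 29), so λ ≡ 4.
  x = λ² - 18 - 28 = 16 - 46 ≡ 28; y = λ·(18 - 28) - 27 ≡ 20. → (28, 20)
5P: (28, 20) + (28, 9): same x and y₁ ≡ -y₂, so the sum is the point at infinity.
5P = the point at infinity, so the order is 5.

5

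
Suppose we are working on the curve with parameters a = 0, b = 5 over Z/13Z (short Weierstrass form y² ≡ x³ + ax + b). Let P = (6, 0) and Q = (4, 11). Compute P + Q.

(4, 2)

(6, 0) + (4, 11). λ = (11 - 0)/(4 - 6) ≡ 11/11 mod 13. 11⁻¹ ≡ 6 (mod 13) since 11·6 = 66 ≡ 1, so λ ≡ 1.
  x = λ² - 6 - 4 = 1 - 10 ≡ 4; y = λ·(6 - 4) - 0 ≡ 2. → (4, 2)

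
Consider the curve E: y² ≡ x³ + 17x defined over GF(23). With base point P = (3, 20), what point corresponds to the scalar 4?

Double-and-add on 4 = (100)₂. Start with P = (3, 20) for the leading 1-bit.
double: tangent at (3, 20): λ = (3·3² + 17)/(2·20) ≡ 21/17. 17⁻¹ ≡ 19 (mod 23) since 17·19 = 323 ≡ 1, so λ ≡ 21·19 ≡ 8.
  x = λ² - 3 - 3 = 64 - 6 ≡ 12; y = λ·(3 - 12) - 20 ≡ 0. → (12, 0)
double: (12, 0) + (12, 0): same x and y₁ ≡ -y₂, so the sum is 𝒪.

O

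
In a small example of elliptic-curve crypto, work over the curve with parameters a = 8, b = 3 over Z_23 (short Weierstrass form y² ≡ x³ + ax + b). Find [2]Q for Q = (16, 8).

(3, 13)

tangent at (16, 8): λ = (3·16² + 8)/(2·8) ≡ 17/16. 16⁻¹ ≡ 13 (mod 23), so λ ≡ 17·13 ≡ 14.
  x = λ² - 16 - 16 = 196 - 32 ≡ 3; y = λ·(16 - 3) - 8 ≡ 13. → (3, 13)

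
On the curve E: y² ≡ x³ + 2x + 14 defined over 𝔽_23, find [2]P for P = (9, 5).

(13, 12)

tangent at (9, 5): λ = (3·9² + 2)/(2·5) ≡ 15/10. 10⁻¹ ≡ 7 (mod 23) since 10·7 = 70 ≡ 1, so λ ≡ 15·7 ≡ 13.
  x = λ² - 9 - 9 = 169 - 18 ≡ 13; y = λ·(9 - 13) - 5 ≡ 12. → (13, 12)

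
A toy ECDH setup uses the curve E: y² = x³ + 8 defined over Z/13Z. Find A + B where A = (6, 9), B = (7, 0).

(6, 9) + (7, 0). λ = (0 - 9)/(7 - 6) ≡ 4/1 mod 13. 1⁻¹ ≡ 1 (mod 13), so λ ≡ 4.
  x = λ² - 6 - 7 = 16 - 13 ≡ 3; y = λ·(6 - 3) - 9 ≡ 3. → (3, 3)

(3, 3)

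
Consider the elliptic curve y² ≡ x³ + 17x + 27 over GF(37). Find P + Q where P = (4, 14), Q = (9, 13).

(27, 35)

(4, 14) + (9, 13). λ = (13 - 14)/(9 - 4) ≡ 36/5 mod 37. 5⁻¹ ≡ 15 (mod 37), so λ ≡ 22.
  x = λ² - 4 - 9 = 484 - 13 ≡ 27; y = λ·(4 - 27) - 14 ≡ 35. → (27, 35)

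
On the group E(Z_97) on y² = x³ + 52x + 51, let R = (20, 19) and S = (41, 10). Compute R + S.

(20, 19) + (41, 10). λ = (10 - 19)/(41 - 20) ≡ 88/21 mod 97. 21⁻¹ ≡ 37 (mod 97), so λ ≡ 55.
  x = λ² - 20 - 41 = 3025 - 61 ≡ 54; y = λ·(20 - 54) - 19 ≡ 51. → (54, 51)

(54, 51)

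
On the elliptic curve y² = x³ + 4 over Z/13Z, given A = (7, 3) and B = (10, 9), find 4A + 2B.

First 4A:
Double-and-add on 4 = (100)₂. Start with A = (7, 3) for the leading 1-bit.
double: tangent at (7, 3): λ = (3·7² + 0)/(2·3) ≡ 4/6. 6⁻¹ ≡ 11 (mod 13), so λ ≡ 4·11 ≡ 5.
  x = λ² - 7 - 7 = 25 - 14 ≡ 11; y = λ·(7 - 11) - 3 ≡ 3. → (11, 3)
double: tangent at (11, 3): λ = (3·11² + 0)/(2·3) ≡ 12/6. 6⁻¹ ≡ 11 (mod 13), so λ ≡ 12·11 ≡ 2.
  x = λ² - 11 - 11 = 4 - 22 ≡ 8; y = λ·(11 - 8) - 3 ≡ 3. → (8, 3)
4A = (8, 3).
Next 2B:
Repeated addition: build up to 2B.
2B: tangent at (10, 9): λ = (3·10² + 0)/(2·9) ≡ 1/5. 5⁻¹ ≡ 8 (mod 13), so λ ≡ 1·8 ≡ 8.
  x = λ² - 10 - 10 = 64 - 20 ≡ 5; y = λ·(10 - 5) - 9 ≡ 5. → (5, 5)
2B = (5, 5).
Finally 4A + 2B:
(8, 3) + (5, 5). λ = (5 - 3)/(5 - 8) ≡ 2/10 mod 13. 10⁻¹ ≡ 4 (mod 13) since 10·4 = 40 ≡ 1, so λ ≡ 8.
  x = λ² - 8 - 5 = 64 - 13 ≡ 12; y = λ·(8 - 12) - 3 ≡ 4. → (12, 4)

(12, 4)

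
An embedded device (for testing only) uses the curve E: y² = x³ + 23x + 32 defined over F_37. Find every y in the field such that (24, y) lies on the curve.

x³ + 23x + 32 = 14408 ≡ 15 (mod 37).
15 is a non-residue mod 37; no y exists.

none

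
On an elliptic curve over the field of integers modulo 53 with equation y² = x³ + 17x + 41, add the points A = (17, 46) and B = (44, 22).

(17, 46) + (44, 22). λ = (22 - 46)/(44 - 17) ≡ 29/27 mod 53. 27⁻¹ ≡ 2 (mod 53) since 27·2 = 54 ≡ 1, so λ ≡ 5.
  x = λ² - 17 - 44 = 25 - 61 ≡ 17; y = λ·(17 - 17) - 46 ≡ 7. → (17, 7)

(17, 7)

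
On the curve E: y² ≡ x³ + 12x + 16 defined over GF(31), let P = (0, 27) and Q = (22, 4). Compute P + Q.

(0, 27) + (22, 4). λ = (4 - 27)/(22 - 0) ≡ 8/22 mod 31. 22⁻¹ ≡ 24 (mod 31) since 22·24 = 528 ≡ 1, so λ ≡ 6.
  x = λ² - 0 - 22 = 36 - 22 ≡ 14; y = λ·(0 - 14) - 27 ≡ 13. → (14, 13)

(14, 13)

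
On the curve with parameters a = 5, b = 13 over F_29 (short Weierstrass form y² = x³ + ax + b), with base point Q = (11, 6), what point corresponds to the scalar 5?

(16, 10)

Repeated addition: build up to 5Q.
2Q: tangent at (11, 6): λ = (3·11² + 5)/(2·6) ≡ 20/12. 12⁻¹ ≡ 17 (mod 29), so λ ≡ 20·17 ≡ 21.
  x = λ² - 11 - 11 = 441 - 22 ≡ 13; y = λ·(11 - 13) - 6 ≡ 10. → (13, 10)
3Q: (13, 10) + (11, 6). λ = (6 - 10)/(11 - 13) ≡ 25/27 mod 29. 27⁻¹ ≡ 14 (mod 29), so λ ≡ 2.
  x = λ² - 13 - 11 = 4 - 24 ≡ 9; y = λ·(13 - 9) - 10 ≡ 27. → (9, 27)
4Q: (9, 27) + (11, 6). λ = (6 - 27)/(11 - 9) ≡ 8/2 mod 29. 2⁻¹ ≡ 15 (mod 29), so λ ≡ 4.
  x = λ² - 9 - 11 = 16 - 20 ≡ 25; y = λ·(9 - 25) - 27 ≡ 25. → (25, 25)
5Q: (25, 25) + (11, 6). λ = (6 - 25)/(11 - 25) ≡ 10/15 mod 29. 15⁻¹ ≡ 2 (mod 29), so λ ≡ 20.
  x = λ² - 25 - 11 = 400 - 36 ≡ 16; y = λ·(25 - 16) - 25 ≡ 10. → (16, 10)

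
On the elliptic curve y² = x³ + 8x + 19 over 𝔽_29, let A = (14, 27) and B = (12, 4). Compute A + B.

(12, 25)

(14, 27) + (12, 4). λ = (4 - 27)/(12 - 14) ≡ 6/27 mod 29. 27⁻¹ ≡ 14 (mod 29) since 27·14 = 378 ≡ 1, so λ ≡ 26.
  x = λ² - 14 - 12 = 676 - 26 ≡ 12; y = λ·(14 - 12) - 27 ≡ 25. → (12, 25)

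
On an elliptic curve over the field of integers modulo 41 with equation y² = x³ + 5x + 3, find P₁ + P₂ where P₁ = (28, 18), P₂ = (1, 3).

(28, 18) + (1, 3). λ = (3 - 18)/(1 - 28) ≡ 26/14 mod 41. 14⁻¹ ≡ 3 (mod 41), so λ ≡ 37.
  x = λ² - 28 - 1 = 1369 - 29 ≡ 28; y = λ·(28 - 28) - 18 ≡ 23. → (28, 23)

(28, 23)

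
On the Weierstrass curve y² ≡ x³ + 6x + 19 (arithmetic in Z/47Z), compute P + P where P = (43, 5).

tangent at (43, 5): λ = (3·43² + 6)/(2·5) ≡ 7/10. 10⁻¹ ≡ 33 (mod 47), so λ ≡ 7·33 ≡ 43.
  x = λ² - 43 - 43 = 1849 - 86 ≡ 24; y = λ·(43 - 24) - 5 ≡ 13. → (24, 13)

(24, 13)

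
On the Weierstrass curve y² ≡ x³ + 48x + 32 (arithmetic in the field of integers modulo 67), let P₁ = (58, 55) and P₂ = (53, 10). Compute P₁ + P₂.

(58, 55) + (53, 10). λ = (10 - 55)/(53 - 58) ≡ 22/62 mod 67. 62⁻¹ ≡ 40 (mod 67), so λ ≡ 9.
  x = λ² - 58 - 53 = 81 - 111 ≡ 37; y = λ·(58 - 37) - 55 ≡ 0. → (37, 0)

(37, 0)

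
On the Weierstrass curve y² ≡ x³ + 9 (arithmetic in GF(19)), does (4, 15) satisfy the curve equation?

y² = 15² ≡ 16; x³ + 0x + 9 = 73 ≡ 16 (mod 19). 16 = 16.

yes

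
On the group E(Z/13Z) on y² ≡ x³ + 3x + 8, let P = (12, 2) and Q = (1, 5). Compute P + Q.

(12, 2) + (1, 5). λ = (5 - 2)/(1 - 12) ≡ 3/2 mod 13. 2⁻¹ ≡ 7 (mod 13) since 2·7 = 14 ≡ 1, so λ ≡ 8.
  x = λ² - 12 - 1 = 64 - 13 ≡ 12; y = λ·(12 - 12) - 2 ≡ 11. → (12, 11)

(12, 11)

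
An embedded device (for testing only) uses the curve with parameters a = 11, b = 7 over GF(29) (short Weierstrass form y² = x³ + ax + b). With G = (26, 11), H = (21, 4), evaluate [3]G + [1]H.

(21, 4)

First 3G:
Repeated addition: build up to 3G.
2G: tangent at (26, 11): λ = (3·26² + 11)/(2·11) ≡ 9/22. 22⁻¹ ≡ 4 (mod 29) since 22·4 = 88 ≡ 1, so λ ≡ 9·4 ≡ 7.
  x = λ² - 26 - 26 = 49 - 52 ≡ 26; y = λ·(26 - 26) - 11 ≡ 18. → (26, 18)
3G: (26, 18) + (26, 11): same x and y₁ ≡ -y₂, so the sum is ∞.
3G = ∞.
Finally 3G + H:
∞ + (21, 4) = (21, 4) (identity).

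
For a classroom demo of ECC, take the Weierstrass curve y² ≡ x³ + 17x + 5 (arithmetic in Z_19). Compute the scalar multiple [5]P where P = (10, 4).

(15, 5)

Repeated addition: build up to 5P.
2P: tangent at (10, 4): λ = (3·10² + 17)/(2·4) ≡ 13/8. 8⁻¹ ≡ 12 (mod 19) since 8·12 = 96 ≡ 1, so λ ≡ 13·12 ≡ 4.
  x = λ² - 10 - 10 = 16 - 20 ≡ 15; y = λ·(10 - 15) - 4 ≡ 14. → (15, 14)
3P: (15, 14) + (10, 4). λ = (4 - 14)/(10 - 15) ≡ 9/14 mod 19. 14⁻¹ ≡ 15 (mod 19) since 14·15 = 210 ≡ 1, so λ ≡ 2.
  x = λ² - 15 - 10 = 4 - 25 ≡ 17; y = λ·(15 - 17) - 14 ≡ 1. → (17, 1)
4P: (17, 1) + (10, 4). λ = (4 - 1)/(10 - 17) ≡ 3/12 mod 19. 12⁻¹ ≡ 8 (mod 19), so λ ≡ 5.
  x = λ² - 17 - 10 = 25 - 27 ≡ 17; y = λ·(17 - 17) - 1 ≡ 18. → (17, 18)
5P: (17, 18) + (10, 4). λ = (4 - 18)/(10 - 17) ≡ 5/12 mod 19. 12⁻¹ ≡ 8 (mod 19), so λ ≡ 2.
  x = λ² - 17 - 10 = 4 - 27 ≡ 15; y = λ·(17 - 15) - 18 ≡ 5. → (15, 5)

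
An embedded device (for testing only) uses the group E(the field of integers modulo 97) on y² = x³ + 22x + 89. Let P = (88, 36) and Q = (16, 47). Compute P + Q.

(68, 31)

(88, 36) + (16, 47). λ = (47 - 36)/(16 - 88) ≡ 11/25 mod 97. 25⁻¹ ≡ 66 (mod 97) since 25·66 = 1650 ≡ 1, so λ ≡ 47.
  x = λ² - 88 - 16 = 2209 - 104 ≡ 68; y = λ·(88 - 68) - 36 ≡ 31. → (68, 31)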